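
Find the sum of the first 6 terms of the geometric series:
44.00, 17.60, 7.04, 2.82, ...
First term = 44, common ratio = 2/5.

Sₙ = a(1 - rⁿ) / (1 - r)
S_6 = 44(1 - (2/5)^6) / (1 - (2/5))
S_6 = 44(1 - (64/15625)) / (3/5)
S_6 = 228228/3125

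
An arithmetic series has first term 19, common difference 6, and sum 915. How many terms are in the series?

Using S = n/2 × [2a + (n-1)d]
915 = n/2 × [2(19) + (n-1)(6)]
915 = n/2 × [38 + 6n - 6]
1830 = n × [32 + 6n]
6n² + (32)n - 1830 = 0
Discriminant: Δ = (32)² - 4(6)(-1830) = 1024 + 43920 = 44944
√Δ = 212
n = [-(32) + √Δ] / (2·6) = (-32 + 212) / 12 = 180 / 12 = 15
(The negative root is discarded since n must be a positive integer.)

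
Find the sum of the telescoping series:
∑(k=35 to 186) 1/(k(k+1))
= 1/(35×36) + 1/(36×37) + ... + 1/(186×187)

Partial fractions: 1/(k(k+1)) = 1/k - 1/(k+1)
The series telescopes:
= (1/35 - 1/36) + (1/36 - 1/37) + ... + (1/186 - 1/187)
= 1/35 - 1/187
= 152/6545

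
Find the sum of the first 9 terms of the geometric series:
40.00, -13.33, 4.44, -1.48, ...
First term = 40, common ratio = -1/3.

Sₙ = a(1 - rⁿ) / (1 - r)
S_9 = 40(1 - (-1/3)^9) / (1 - (-1/3))
S_9 = 40(1 - (-1/19683)) / (4/3)
S_9 = 196840/6561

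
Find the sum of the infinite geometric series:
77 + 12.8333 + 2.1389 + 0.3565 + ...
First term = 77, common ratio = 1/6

For |r| < 1, S = a / (1 - r)
S = 77 / (1 - (1/6))
S = 77 / (5/6)
S = 462/5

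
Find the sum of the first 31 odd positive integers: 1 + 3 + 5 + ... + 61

Sum of first n odd numbers = n²
= 31²
= 961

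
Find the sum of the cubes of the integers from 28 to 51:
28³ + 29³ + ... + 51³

Use ∑_{k=1}^{n} k³ = [n(n+1)/2]², then subtract the first 27 terms.
∑_{k=1}^{51} k³ = [51×52/2]² = 1326² = 1758276
∑_{k=1}^{27} k³ = [27×28/2]² = 378² = 142884
∑_{k=28}^{51} k³ = 1758276 - 142884 = 1615392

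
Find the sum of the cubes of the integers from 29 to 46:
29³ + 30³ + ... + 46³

Use ∑_{k=1}^{n} k³ = [n(n+1)/2]², then subtract the first 28 terms.
∑_{k=1}^{46} k³ = [46×47/2]² = 1081² = 1168561
∑_{k=1}^{28} k³ = [28×29/2]² = 406² = 164836
∑_{k=29}^{46} k³ = 1168561 - 164836 = 1003725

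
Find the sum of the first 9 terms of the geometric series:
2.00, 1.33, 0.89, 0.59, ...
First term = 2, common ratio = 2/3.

Sₙ = a(1 - rⁿ) / (1 - r)
S_9 = 2(1 - (2/3)^9) / (1 - (2/3))
S_9 = 2(1 - (512/19683)) / (1/3)
S_9 = 38342/6561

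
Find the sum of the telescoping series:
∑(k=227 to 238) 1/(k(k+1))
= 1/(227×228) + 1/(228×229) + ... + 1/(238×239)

Partial fractions: 1/(k(k+1)) = 1/k - 1/(k+1)
The series telescopes:
= (1/227 - 1/228) + (1/228 - 1/229) + ... + (1/238 - 1/239)
= 1/227 - 1/239
= 12/54253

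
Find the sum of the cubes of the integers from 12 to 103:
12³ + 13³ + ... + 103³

Use ∑_{k=1}^{n} k³ = [n(n+1)/2]², then subtract the first 11 terms.
∑_{k=1}^{103} k³ = [103×104/2]² = 5356² = 28686736
∑_{k=1}^{11} k³ = [11×12/2]² = 66² = 4356
∑_{k=12}^{103} k³ = 28686736 - 4356 = 28682380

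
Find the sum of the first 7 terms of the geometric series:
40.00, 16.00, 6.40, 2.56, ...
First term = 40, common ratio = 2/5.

Sₙ = a(1 - rⁿ) / (1 - r)
S_7 = 40(1 - (2/5)^7) / (1 - (2/5))
S_7 = 40(1 - (128/78125)) / (3/5)
S_7 = 207992/3125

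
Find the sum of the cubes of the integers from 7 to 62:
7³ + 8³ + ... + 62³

Use ∑_{k=1}^{n} k³ = [n(n+1)/2]², then subtract the first 6 terms.
∑_{k=1}^{62} k³ = [62×63/2]² = 1953² = 3814209
∑_{k=1}^{6} k³ = [6×7/2]² = 21² = 441
∑_{k=7}^{62} k³ = 3814209 - 441 = 3813768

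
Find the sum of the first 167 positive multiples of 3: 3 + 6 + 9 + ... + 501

Factor out 3: = 3(1 + 2 + ... + 167) = 3 × n(n+1)/2
= 3 × 167×168/2
= 3 × 14028
= 42084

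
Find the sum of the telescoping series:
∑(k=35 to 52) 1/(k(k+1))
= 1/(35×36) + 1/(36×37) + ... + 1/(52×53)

Partial fractions: 1/(k(k+1)) = 1/k - 1/(k+1)
The series telescopes:
= (1/35 - 1/36) + (1/36 - 1/37) + ... + (1/52 - 1/53)
= 1/35 - 1/53
= 18/1855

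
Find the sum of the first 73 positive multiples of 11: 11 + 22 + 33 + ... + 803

Factor out 11: = 11(1 + 2 + ... + 73) = 11 × n(n+1)/2
= 11 × 73×74/2
= 11 × 2701
= 29711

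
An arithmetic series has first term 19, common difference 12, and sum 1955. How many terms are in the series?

Using S = n/2 × [2a + (n-1)d]
1955 = n/2 × [2(19) + (n-1)(12)]
1955 = n/2 × [38 + 12n - 12]
3910 = n × [26 + 12n]
12n² + (26)n - 3910 = 0
Discriminant: Δ = (26)² - 4(12)(-3910) = 676 + 187680 = 188356
√Δ = 434
n = [-(26) + √Δ] / (2·12) = (-26 + 434) / 24 = 408 / 24 = 17
(The negative root is discarded since n must be a positive integer.)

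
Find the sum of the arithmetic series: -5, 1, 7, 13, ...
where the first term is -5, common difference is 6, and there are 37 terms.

Sₙ = n/2 × (first + last)
Last term = a + (n-1)d = -5 + (37-1)×6 = 211
S_37 = 37/2 × (-5 + 211)
S_37 = 37/2 × 206 = 3811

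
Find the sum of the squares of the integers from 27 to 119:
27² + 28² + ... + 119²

Use ∑_{k=1}^{n} k² = n(n+1)(2n+1)/6, then subtract the first 26 terms.
∑_{k=1}^{119} k² = 119×120×239/6 = 568820
∑_{k=1}^{26} k² = 26×27×53/6 = 6201
∑_{k=27}^{119} k² = 568820 - 6201 = 562619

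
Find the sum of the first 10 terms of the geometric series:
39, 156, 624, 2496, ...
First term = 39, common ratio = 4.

Sₙ = a(1 - rⁿ) / (1 - r)
S_10 = 39(1 - 4^10) / (1 - 4)
S_10 = 39(1 - 1048576) / (-3)
S_10 = 13631475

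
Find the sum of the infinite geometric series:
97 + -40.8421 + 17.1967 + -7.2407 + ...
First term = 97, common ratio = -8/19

For |r| < 1, S = a / (1 - r)
S = 97 / (1 - (-8/19))
S = 97 / (27/19)
S = 1843/27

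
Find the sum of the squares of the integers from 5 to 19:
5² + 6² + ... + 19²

Use ∑_{k=1}^{n} k² = n(n+1)(2n+1)/6, then subtract the first 4 terms.
∑_{k=1}^{19} k² = 19×20×39/6 = 2470
∑_{k=1}^{4} k² = 4×5×9/6 = 30
∑_{k=5}^{19} k² = 2470 - 30 = 2440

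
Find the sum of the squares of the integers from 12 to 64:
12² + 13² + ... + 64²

Use ∑_{k=1}^{n} k² = n(n+1)(2n+1)/6, then subtract the first 11 terms.
∑_{k=1}^{64} k² = 64×65×129/6 = 89440
∑_{k=1}^{11} k² = 11×12×23/6 = 506
∑_{k=12}^{64} k² = 89440 - 506 = 88934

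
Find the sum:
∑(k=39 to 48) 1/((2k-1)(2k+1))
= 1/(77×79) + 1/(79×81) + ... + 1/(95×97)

Partial fractions: 1/((2k-1)(2k+1)) = (1/2)[1/(2k-1) - 1/(2k+1)]
The series telescopes:
= (1/2)[1/77 - 1/97]
= 10/7469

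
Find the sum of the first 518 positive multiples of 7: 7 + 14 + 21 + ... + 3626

Factor out 7: = 7(1 + 2 + ... + 518) = 7 × n(n+1)/2
= 7 × 518×519/2
= 7 × 134421
= 940947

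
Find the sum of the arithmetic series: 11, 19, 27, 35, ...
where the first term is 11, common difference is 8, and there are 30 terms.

Sₙ = n/2 × (first + last)
Last term = a + (n-1)d = 11 + (30-1)×8 = 243
S_30 = 30/2 × (11 + 243)
S_30 = 30/2 × 254 = 3810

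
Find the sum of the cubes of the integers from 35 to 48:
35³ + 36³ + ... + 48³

Use ∑_{k=1}^{n} k³ = [n(n+1)/2]², then subtract the first 34 terms.
∑_{k=1}^{48} k³ = [48×49/2]² = 1176² = 1382976
∑_{k=1}^{34} k³ = [34×35/2]² = 595² = 354025
∑_{k=35}^{48} k³ = 1382976 - 354025 = 1028951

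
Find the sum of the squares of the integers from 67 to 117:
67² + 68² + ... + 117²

Use ∑_{k=1}^{n} k² = n(n+1)(2n+1)/6, then subtract the first 66 terms.
∑_{k=1}^{117} k² = 117×118×235/6 = 540735
∑_{k=1}^{66} k² = 66×67×133/6 = 98021
∑_{k=67}^{117} k² = 540735 - 98021 = 442714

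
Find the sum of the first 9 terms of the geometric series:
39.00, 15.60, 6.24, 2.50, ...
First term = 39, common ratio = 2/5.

Sₙ = a(1 - rⁿ) / (1 - r)
S_9 = 39(1 - (2/5)^9) / (1 - (2/5))
S_9 = 39(1 - (512/1953125)) / (3/5)
S_9 = 25383969/390625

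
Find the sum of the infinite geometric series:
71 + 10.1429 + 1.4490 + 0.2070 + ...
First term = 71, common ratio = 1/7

For |r| < 1, S = a / (1 - r)
S = 71 / (1 - (1/7))
S = 71 / (6/7)
S = 497/6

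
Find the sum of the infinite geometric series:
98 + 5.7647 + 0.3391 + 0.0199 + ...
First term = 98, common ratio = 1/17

For |r| < 1, S = a / (1 - r)
S = 98 / (1 - (1/17))
S = 98 / (16/17)
S = 833/8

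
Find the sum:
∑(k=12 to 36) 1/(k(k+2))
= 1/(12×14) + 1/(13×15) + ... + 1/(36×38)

Partial fractions: 1/(k(k+2)) = (1/2)[1/k - 1/(k+2)]
Telescoping leaves the first two and last two terms:
= (1/2)[1/12 + 1/13 - 1/37 - 1/38]
= 11725/219336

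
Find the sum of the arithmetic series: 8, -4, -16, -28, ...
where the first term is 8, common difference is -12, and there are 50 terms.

Sₙ = n/2 × (first + last)
Last term = a + (n-1)d = 8 + (50-1)×(-12) = -580
S_50 = 50/2 × (8 + (-580))
S_50 = 50/2 × (-572) = -14300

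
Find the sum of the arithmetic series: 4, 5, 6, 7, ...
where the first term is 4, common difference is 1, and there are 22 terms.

Sₙ = n/2 × (first + last)
Last term = a + (n-1)d = 4 + (22-1)×1 = 25
S_22 = 22/2 × (4 + 25)
S_22 = 22/2 × 29 = 319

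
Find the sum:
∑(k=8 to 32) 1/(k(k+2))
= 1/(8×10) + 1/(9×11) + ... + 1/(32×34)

Partial fractions: 1/(k(k+2)) = (1/2)[1/k - 1/(k+2)]
Telescoping leaves the first two and last two terms:
= (1/2)[1/8 + 1/9 - 1/33 - 1/34]
= 2375/26928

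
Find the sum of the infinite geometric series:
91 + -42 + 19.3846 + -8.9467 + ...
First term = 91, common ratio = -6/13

For |r| < 1, S = a / (1 - r)
S = 91 / (1 - (-6/13))
S = 91 / (19/13)
S = 1183/19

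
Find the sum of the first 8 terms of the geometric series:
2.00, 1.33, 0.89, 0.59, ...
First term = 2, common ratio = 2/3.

Sₙ = a(1 - rⁿ) / (1 - r)
S_8 = 2(1 - (2/3)^8) / (1 - (2/3))
S_8 = 2(1 - (256/6561)) / (1/3)
S_8 = 12610/2187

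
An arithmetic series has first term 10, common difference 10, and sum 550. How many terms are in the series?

Using S = n/2 × [2a + (n-1)d]
550 = n/2 × [2(10) + (n-1)(10)]
550 = n/2 × [20 + 10n - 10]
1100 = n × [10 + 10n]
10n² + (10)n - 1100 = 0
Discriminant: Δ = (10)² - 4(10)(-1100) = 100 + 44000 = 44100
√Δ = 210
n = [-(10) + √Δ] / (2·10) = (-10 + 210) / 20 = 200 / 20 = 10
(The negative root is discarded since n must be a positive integer.)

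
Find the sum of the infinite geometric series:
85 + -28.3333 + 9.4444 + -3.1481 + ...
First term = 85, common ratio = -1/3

For |r| < 1, S = a / (1 - r)
S = 85 / (1 - (-1/3))
S = 85 / (4/3)
S = 255/4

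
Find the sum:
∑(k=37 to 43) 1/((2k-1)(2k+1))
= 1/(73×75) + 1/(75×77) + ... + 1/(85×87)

Partial fractions: 1/((2k-1)(2k+1)) = (1/2)[1/(2k-1) - 1/(2k+1)]
The series telescopes:
= (1/2)[1/73 - 1/87]
= 7/6351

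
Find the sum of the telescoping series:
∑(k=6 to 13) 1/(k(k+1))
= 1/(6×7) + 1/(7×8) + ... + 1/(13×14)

Partial fractions: 1/(k(k+1)) = 1/k - 1/(k+1)
The series telescopes:
= (1/6 - 1/7) + (1/7 - 1/8) + ... + (1/13 - 1/14)
= 1/6 - 1/14
= 2/21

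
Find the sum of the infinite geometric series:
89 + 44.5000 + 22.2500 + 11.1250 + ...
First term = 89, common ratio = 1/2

For |r| < 1, S = a / (1 - r)
S = 89 / (1 - (1/2))
S = 89 / (1/2)
S = 178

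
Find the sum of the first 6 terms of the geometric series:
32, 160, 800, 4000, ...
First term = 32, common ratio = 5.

Sₙ = a(1 - rⁿ) / (1 - r)
S_6 = 32(1 - 5^6) / (1 - 5)
S_6 = 32(1 - 15625) / (-4)
S_6 = 124992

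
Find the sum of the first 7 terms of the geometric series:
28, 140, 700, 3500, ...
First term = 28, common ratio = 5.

Sₙ = a(1 - rⁿ) / (1 - r)
S_7 = 28(1 - 5^7) / (1 - 5)
S_7 = 28(1 - 78125) / (-4)
S_7 = 546868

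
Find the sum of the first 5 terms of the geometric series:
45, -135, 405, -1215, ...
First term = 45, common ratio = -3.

Sₙ = a(1 - rⁿ) / (1 - r)
S_5 = 45(1 - (-3)^5) / (1 - (-3))
S_5 = 45(1 - (-243)) / (4)
S_5 = 2745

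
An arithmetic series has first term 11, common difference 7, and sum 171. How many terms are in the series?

Using S = n/2 × [2a + (n-1)d]
171 = n/2 × [2(11) + (n-1)(7)]
171 = n/2 × [22 + 7n - 7]
342 = n × [15 + 7n]
7n² + (15)n - 342 = 0
Discriminant: Δ = (15)² - 4(7)(-342) = 225 + 9576 = 9801
√Δ = 99
n = [-(15) + √Δ] / (2·7) = (-15 + 99) / 14 = 84 / 14 = 6
(The negative root is discarded since n must be a positive integer.)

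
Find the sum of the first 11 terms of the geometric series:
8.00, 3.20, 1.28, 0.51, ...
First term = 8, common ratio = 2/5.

Sₙ = a(1 - rⁿ) / (1 - r)
S_11 = 8(1 - (2/5)^11) / (1 - (2/5))
S_11 = 8(1 - (2048/48828125)) / (3/5)
S_11 = 130202872/9765625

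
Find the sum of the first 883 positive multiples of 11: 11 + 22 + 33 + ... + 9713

Factor out 11: = 11(1 + 2 + ... + 883) = 11 × n(n+1)/2
= 11 × 883×884/2
= 11 × 390286
= 4293146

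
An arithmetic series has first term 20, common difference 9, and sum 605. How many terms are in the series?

Using S = n/2 × [2a + (n-1)d]
605 = n/2 × [2(20) + (n-1)(9)]
605 = n/2 × [40 + 9n - 9]
1210 = n × [31 + 9n]
9n² + (31)n - 1210 = 0
Discriminant: Δ = (31)² - 4(9)(-1210) = 961 + 43560 = 44521
√Δ = 211
n = [-(31) + √Δ] / (2·9) = (-31 + 211) / 18 = 180 / 18 = 10
(The negative root is discarded since n must be a positive integer.)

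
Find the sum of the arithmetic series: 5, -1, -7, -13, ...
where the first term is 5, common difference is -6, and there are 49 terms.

Sₙ = n/2 × (first + last)
Last term = a + (n-1)d = 5 + (49-1)×(-6) = -283
S_49 = 49/2 × (5 + (-283))
S_49 = 49/2 × (-278) = -6811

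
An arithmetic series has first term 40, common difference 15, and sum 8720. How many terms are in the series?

Using S = n/2 × [2a + (n-1)d]
8720 = n/2 × [2(40) + (n-1)(15)]
8720 = n/2 × [80 + 15n - 15]
17440 = n × [65 + 15n]
15n² + (65)n - 17440 = 0
Discriminant: Δ = (65)² - 4(15)(-17440) = 4225 + 1046400 = 1050625
√Δ = 1025
n = [-(65) + √Δ] / (2·15) = (-65 + 1025) / 30 = 960 / 30 = 32
(The negative root is discarded since n must be a positive integer.)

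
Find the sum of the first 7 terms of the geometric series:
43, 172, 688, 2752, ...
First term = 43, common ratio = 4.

Sₙ = a(1 - rⁿ) / (1 - r)
S_7 = 43(1 - 4^7) / (1 - 4)
S_7 = 43(1 - 16384) / (-3)
S_7 = 234823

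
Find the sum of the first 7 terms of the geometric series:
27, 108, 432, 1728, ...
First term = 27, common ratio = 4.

Sₙ = a(1 - rⁿ) / (1 - r)
S_7 = 27(1 - 4^7) / (1 - 4)
S_7 = 27(1 - 16384) / (-3)
S_7 = 147447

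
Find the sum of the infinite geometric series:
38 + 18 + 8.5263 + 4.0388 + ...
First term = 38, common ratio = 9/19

For |r| < 1, S = a / (1 - r)
S = 38 / (1 - (9/19))
S = 38 / (10/19)
S = 361/5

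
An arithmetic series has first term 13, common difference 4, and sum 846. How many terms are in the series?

Using S = n/2 × [2a + (n-1)d]
846 = n/2 × [2(13) + (n-1)(4)]
846 = n/2 × [26 + 4n - 4]
1692 = n × [22 + 4n]
4n² + (22)n - 1692 = 0
Discriminant: Δ = (22)² - 4(4)(-1692) = 484 + 27072 = 27556
√Δ = 166
n = [-(22) + √Δ] / (2·4) = (-22 + 166) / 8 = 144 / 8 = 18
(The negative root is discarded since n must be a positive integer.)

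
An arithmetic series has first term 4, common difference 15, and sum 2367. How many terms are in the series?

Using S = n/2 × [2a + (n-1)d]
2367 = n/2 × [2(4) + (n-1)(15)]
2367 = n/2 × [8 + 15n - 15]
4734 = n × [-7 + 15n]
15n² + (-7)n - 4734 = 0
Discriminant: Δ = (-7)² - 4(15)(-4734) = 49 + 284040 = 284089
√Δ = 533
n = [-(-7) + √Δ] / (2·15) = (7 + 533) / 30 = 540 / 30 = 18
(The negative root is discarded since n must be a positive integer.)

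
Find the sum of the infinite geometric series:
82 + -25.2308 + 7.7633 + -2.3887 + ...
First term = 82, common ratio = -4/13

For |r| < 1, S = a / (1 - r)
S = 82 / (1 - (-4/13))
S = 82 / (17/13)
S = 1066/17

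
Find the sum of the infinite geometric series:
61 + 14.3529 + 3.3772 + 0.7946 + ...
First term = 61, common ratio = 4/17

For |r| < 1, S = a / (1 - r)
S = 61 / (1 - (4/17))
S = 61 / (13/17)
S = 1037/13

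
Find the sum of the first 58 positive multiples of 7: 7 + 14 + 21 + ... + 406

Factor out 7: = 7(1 + 2 + ... + 58) = 7 × n(n+1)/2
= 7 × 58×59/2
= 7 × 1711
= 11977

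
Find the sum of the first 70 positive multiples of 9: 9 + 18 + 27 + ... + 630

Factor out 9: = 9(1 + 2 + ... + 70) = 9 × n(n+1)/2
= 9 × 70×71/2
= 9 × 2485
= 22365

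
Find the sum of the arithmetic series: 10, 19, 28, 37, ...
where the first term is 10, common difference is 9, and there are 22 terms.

Sₙ = n/2 × (first + last)
Last term = a + (n-1)d = 10 + (22-1)×9 = 199
S_22 = 22/2 × (10 + 199)
S_22 = 22/2 × 209 = 2299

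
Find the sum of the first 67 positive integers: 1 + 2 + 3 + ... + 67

Formula: ∑k = n(n+1)/2
= 67×68/2
= 4556/2
= 2278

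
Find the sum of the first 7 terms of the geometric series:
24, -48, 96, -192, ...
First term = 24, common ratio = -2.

Sₙ = a(1 - rⁿ) / (1 - r)
S_7 = 24(1 - (-2)^7) / (1 - (-2))
S_7 = 24(1 - (-128)) / (3)
S_7 = 1032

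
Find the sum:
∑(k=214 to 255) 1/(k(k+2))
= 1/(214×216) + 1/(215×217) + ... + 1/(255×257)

Partial fractions: 1/(k(k+2)) = (1/2)[1/k - 1/(k+2)]
Telescoping leaves the first two and last two terms:
= (1/2)[1/214 + 1/215 - 1/256 - 1/257]
= 2310819/3027089920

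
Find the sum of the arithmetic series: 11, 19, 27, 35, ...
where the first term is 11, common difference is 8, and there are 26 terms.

Sₙ = n/2 × (first + last)
Last term = a + (n-1)d = 11 + (26-1)×8 = 211
S_26 = 26/2 × (11 + 211)
S_26 = 26/2 × 222 = 2886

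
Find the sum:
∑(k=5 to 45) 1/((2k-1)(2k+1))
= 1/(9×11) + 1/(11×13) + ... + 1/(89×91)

Partial fractions: 1/((2k-1)(2k+1)) = (1/2)[1/(2k-1) - 1/(2k+1)]
The series telescopes:
= (1/2)[1/9 - 1/91]
= 41/819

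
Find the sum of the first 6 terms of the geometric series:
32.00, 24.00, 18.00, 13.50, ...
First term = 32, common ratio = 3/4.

Sₙ = a(1 - rⁿ) / (1 - r)
S_6 = 32(1 - (3/4)^6) / (1 - (3/4))
S_6 = 32(1 - (729/4096)) / (1/4)
S_6 = 3367/32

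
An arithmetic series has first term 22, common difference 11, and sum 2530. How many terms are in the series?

Using S = n/2 × [2a + (n-1)d]
2530 = n/2 × [2(22) + (n-1)(11)]
2530 = n/2 × [44 + 11n - 11]
5060 = n × [33 + 11n]
11n² + (33)n - 5060 = 0
Discriminant: Δ = (33)² - 4(11)(-5060) = 1089 + 222640 = 223729
√Δ = 473
n = [-(33) + √Δ] / (2·11) = (-33 + 473) / 22 = 440 / 22 = 20
(The negative root is discarded since n must be a positive integer.)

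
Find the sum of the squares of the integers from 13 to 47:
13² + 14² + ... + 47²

Use ∑_{k=1}^{n} k² = n(n+1)(2n+1)/6, then subtract the first 12 terms.
∑_{k=1}^{47} k² = 47×48×95/6 = 35720
∑_{k=1}^{12} k² = 12×13×25/6 = 650
∑_{k=13}^{47} k² = 35720 - 650 = 35070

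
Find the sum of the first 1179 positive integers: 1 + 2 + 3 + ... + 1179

Formula: ∑k = n(n+1)/2
= 1179×1180/2
= 1391220/2
= 695610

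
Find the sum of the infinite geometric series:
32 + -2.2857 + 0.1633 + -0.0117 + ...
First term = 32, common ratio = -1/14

For |r| < 1, S = a / (1 - r)
S = 32 / (1 - (-1/14))
S = 32 / (15/14)
S = 448/15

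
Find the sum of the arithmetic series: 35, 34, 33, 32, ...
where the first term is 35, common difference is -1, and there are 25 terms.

Sₙ = n/2 × (first + last)
Last term = a + (n-1)d = 35 + (25-1)×(-1) = 11
S_25 = 25/2 × (35 + 11)
S_25 = 25/2 × 46 = 575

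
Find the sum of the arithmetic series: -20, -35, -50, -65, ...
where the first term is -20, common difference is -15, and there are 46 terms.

Sₙ = n/2 × (first + last)
Last term = a + (n-1)d = -20 + (46-1)×(-15) = -695
S_46 = 46/2 × (-20 + (-695))
S_46 = 46/2 × (-715) = -16445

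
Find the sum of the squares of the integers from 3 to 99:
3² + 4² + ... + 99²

Use ∑_{k=1}^{n} k² = n(n+1)(2n+1)/6, then subtract the first 2 terms.
∑_{k=1}^{99} k² = 99×100×199/6 = 328350
∑_{k=1}^{2} k² = 2×3×5/6 = 5
∑_{k=3}^{99} k² = 328350 - 5 = 328345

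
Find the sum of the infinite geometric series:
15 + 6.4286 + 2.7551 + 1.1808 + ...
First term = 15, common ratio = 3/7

For |r| < 1, S = a / (1 - r)
S = 15 / (1 - (3/7))
S = 15 / (4/7)
S = 105/4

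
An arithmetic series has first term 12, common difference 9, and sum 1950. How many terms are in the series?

Using S = n/2 × [2a + (n-1)d]
1950 = n/2 × [2(12) + (n-1)(9)]
1950 = n/2 × [24 + 9n - 9]
3900 = n × [15 + 9n]
9n² + (15)n - 3900 = 0
Discriminant: Δ = (15)² - 4(9)(-3900) = 225 + 140400 = 140625
√Δ = 375
n = [-(15) + √Δ] / (2·9) = (-15 + 375) / 18 = 360 / 18 = 20
(The negative root is discarded since n must be a positive integer.)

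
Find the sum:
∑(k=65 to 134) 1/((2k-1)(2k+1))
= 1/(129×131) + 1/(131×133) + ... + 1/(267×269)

Partial fractions: 1/((2k-1)(2k+1)) = (1/2)[1/(2k-1) - 1/(2k+1)]
The series telescopes:
= (1/2)[1/129 - 1/269]
= 70/34701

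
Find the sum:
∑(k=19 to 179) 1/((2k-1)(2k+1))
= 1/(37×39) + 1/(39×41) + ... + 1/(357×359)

Partial fractions: 1/((2k-1)(2k+1)) = (1/2)[1/(2k-1) - 1/(2k+1)]
The series telescopes:
= (1/2)[1/37 - 1/359]
= 161/13283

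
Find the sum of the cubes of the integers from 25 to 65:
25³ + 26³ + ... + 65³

Use ∑_{k=1}^{n} k³ = [n(n+1)/2]², then subtract the first 24 terms.
∑_{k=1}^{65} k³ = [65×66/2]² = 2145² = 4601025
∑_{k=1}^{24} k³ = [24×25/2]² = 300² = 90000
∑_{k=25}^{65} k³ = 4601025 - 90000 = 4511025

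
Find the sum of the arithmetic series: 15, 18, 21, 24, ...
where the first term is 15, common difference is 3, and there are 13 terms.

Sₙ = n/2 × (first + last)
Last term = a + (n-1)d = 15 + (13-1)×3 = 51
S_13 = 13/2 × (15 + 51)
S_13 = 13/2 × 66 = 429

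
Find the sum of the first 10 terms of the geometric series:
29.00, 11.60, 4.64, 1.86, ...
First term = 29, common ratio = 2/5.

Sₙ = a(1 - rⁿ) / (1 - r)
S_10 = 29(1 - (2/5)^10) / (1 - (2/5))
S_10 = 29(1 - (1024/9765625)) / (3/5)
S_10 = 94391143/1953125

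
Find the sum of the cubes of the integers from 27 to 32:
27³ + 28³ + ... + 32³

Use ∑_{k=1}^{n} k³ = [n(n+1)/2]², then subtract the first 26 terms.
∑_{k=1}^{32} k³ = [32×33/2]² = 528² = 278784
∑_{k=1}^{26} k³ = [26×27/2]² = 351² = 123201
∑_{k=27}^{32} k³ = 278784 - 123201 = 155583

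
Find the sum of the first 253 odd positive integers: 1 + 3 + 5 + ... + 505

Sum of first n odd numbers = n²
= 253²
= 64009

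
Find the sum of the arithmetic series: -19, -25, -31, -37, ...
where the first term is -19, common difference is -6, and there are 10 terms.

Sₙ = n/2 × (first + last)
Last term = a + (n-1)d = -19 + (10-1)×(-6) = -73
S_10 = 10/2 × (-19 + (-73))
S_10 = 10/2 × (-92) = -460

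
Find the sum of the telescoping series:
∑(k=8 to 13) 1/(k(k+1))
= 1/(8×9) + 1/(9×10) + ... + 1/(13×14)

Partial fractions: 1/(k(k+1)) = 1/k - 1/(k+1)
The series telescopes:
= (1/8 - 1/9) + (1/9 - 1/10) + ... + (1/13 - 1/14)
= 1/8 - 1/14
= 3/56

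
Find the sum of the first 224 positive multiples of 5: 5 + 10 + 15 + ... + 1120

Factor out 5: = 5(1 + 2 + ... + 224) = 5 × n(n+1)/2
= 5 × 224×225/2
= 5 × 25200
= 126000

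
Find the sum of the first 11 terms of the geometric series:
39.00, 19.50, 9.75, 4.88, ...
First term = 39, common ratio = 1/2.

Sₙ = a(1 - rⁿ) / (1 - r)
S_11 = 39(1 - (1/2)^11) / (1 - (1/2))
S_11 = 39(1 - (1/2048)) / (1/2)
S_11 = 79833/1024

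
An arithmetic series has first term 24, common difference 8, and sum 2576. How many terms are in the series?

Using S = n/2 × [2a + (n-1)d]
2576 = n/2 × [2(24) + (n-1)(8)]
2576 = n/2 × [48 + 8n - 8]
5152 = n × [40 + 8n]
8n² + (40)n - 5152 = 0
Discriminant: Δ = (40)² - 4(8)(-5152) = 1600 + 164864 = 166464
√Δ = 408
n = [-(40) + √Δ] / (2·8) = (-40 + 408) / 16 = 368 / 16 = 23
(The negative root is discarded since n must be a positive integer.)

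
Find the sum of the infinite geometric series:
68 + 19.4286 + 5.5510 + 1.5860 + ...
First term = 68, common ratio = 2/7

For |r| < 1, S = a / (1 - r)
S = 68 / (1 - (2/7))
S = 68 / (5/7)
S = 476/5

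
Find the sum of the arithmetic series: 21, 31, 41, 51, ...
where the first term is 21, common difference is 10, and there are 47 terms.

Sₙ = n/2 × (first + last)
Last term = a + (n-1)d = 21 + (47-1)×10 = 481
S_47 = 47/2 × (21 + 481)
S_47 = 47/2 × 502 = 11797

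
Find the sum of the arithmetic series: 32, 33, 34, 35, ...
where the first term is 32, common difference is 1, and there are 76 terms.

Sₙ = n/2 × (first + last)
Last term = a + (n-1)d = 32 + (76-1)×1 = 107
S_76 = 76/2 × (32 + 107)
S_76 = 76/2 × 139 = 5282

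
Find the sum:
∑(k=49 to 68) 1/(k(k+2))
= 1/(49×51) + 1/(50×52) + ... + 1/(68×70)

Partial fractions: 1/(k(k+2)) = (1/2)[1/k - 1/(k+2)]
Telescoping leaves the first two and last two terms:
= (1/2)[1/49 + 1/50 - 1/69 - 1/70]
= 983/169050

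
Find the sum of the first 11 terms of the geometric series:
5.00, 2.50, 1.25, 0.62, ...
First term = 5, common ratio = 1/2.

Sₙ = a(1 - rⁿ) / (1 - r)
S_11 = 5(1 - (1/2)^11) / (1 - (1/2))
S_11 = 5(1 - (1/2048)) / (1/2)
S_11 = 10235/1024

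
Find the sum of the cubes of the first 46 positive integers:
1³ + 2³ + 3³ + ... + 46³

Formula: ∑k³ = [n(n+1)/2]²
= [46×47/2]²
= 1081²
= 1168561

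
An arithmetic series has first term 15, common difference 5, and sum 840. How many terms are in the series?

Using S = n/2 × [2a + (n-1)d]
840 = n/2 × [2(15) + (n-1)(5)]
840 = n/2 × [30 + 5n - 5]
1680 = n × [25 + 5n]
5n² + (25)n - 1680 = 0
Discriminant: Δ = (25)² - 4(5)(-1680) = 625 + 33600 = 34225
√Δ = 185
n = [-(25) + √Δ] / (2·5) = (-25 + 185) / 10 = 160 / 10 = 16
(The negative root is discarded since n must be a positive integer.)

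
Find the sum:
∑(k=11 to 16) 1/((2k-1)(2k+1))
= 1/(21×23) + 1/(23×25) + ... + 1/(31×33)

Partial fractions: 1/((2k-1)(2k+1)) = (1/2)[1/(2k-1) - 1/(2k+1)]
The series telescopes:
= (1/2)[1/21 - 1/33]
= 2/231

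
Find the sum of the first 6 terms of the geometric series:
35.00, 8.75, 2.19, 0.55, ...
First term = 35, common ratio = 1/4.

Sₙ = a(1 - rⁿ) / (1 - r)
S_6 = 35(1 - (1/4)^6) / (1 - (1/4))
S_6 = 35(1 - (1/4096)) / (3/4)
S_6 = 47775/1024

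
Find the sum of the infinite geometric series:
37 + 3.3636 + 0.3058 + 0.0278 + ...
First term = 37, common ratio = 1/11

For |r| < 1, S = a / (1 - r)
S = 37 / (1 - (1/11))
S = 37 / (10/11)
S = 407/10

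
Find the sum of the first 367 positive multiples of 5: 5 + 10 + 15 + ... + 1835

Factor out 5: = 5(1 + 2 + ... + 367) = 5 × n(n+1)/2
= 5 × 367×368/2
= 5 × 67528
= 337640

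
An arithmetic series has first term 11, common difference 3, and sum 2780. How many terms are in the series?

Using S = n/2 × [2a + (n-1)d]
2780 = n/2 × [2(11) + (n-1)(3)]
2780 = n/2 × [22 + 3n - 3]
5560 = n × [19 + 3n]
3n² + (19)n - 5560 = 0
Discriminant: Δ = (19)² - 4(3)(-5560) = 361 + 66720 = 67081
√Δ = 259
n = [-(19) + √Δ] / (2·3) = (-19 + 259) / 6 = 240 / 6 = 40
(The negative root is discarded since n must be a positive integer.)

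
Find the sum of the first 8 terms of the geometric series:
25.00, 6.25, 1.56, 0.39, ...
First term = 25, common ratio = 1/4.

Sₙ = a(1 - rⁿ) / (1 - r)
S_8 = 25(1 - (1/4)^8) / (1 - (1/4))
S_8 = 25(1 - (1/65536)) / (3/4)
S_8 = 546125/16384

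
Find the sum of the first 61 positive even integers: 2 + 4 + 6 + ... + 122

Sum of first n even numbers = n(n+1)
= 61×62
= 3782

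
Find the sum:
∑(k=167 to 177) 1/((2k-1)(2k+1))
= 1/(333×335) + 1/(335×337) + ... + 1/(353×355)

Partial fractions: 1/((2k-1)(2k+1)) = (1/2)[1/(2k-1) - 1/(2k+1)]
The series telescopes:
= (1/2)[1/333 - 1/355]
= 11/118215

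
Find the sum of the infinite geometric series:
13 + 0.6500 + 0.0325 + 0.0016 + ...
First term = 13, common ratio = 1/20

For |r| < 1, S = a / (1 - r)
S = 13 / (1 - (1/20))
S = 13 / (19/20)
S = 260/19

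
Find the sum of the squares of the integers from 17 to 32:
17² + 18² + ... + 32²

Use ∑_{k=1}^{n} k² = n(n+1)(2n+1)/6, then subtract the first 16 terms.
∑_{k=1}^{32} k² = 32×33×65/6 = 11440
∑_{k=1}^{16} k² = 16×17×33/6 = 1496
∑_{k=17}^{32} k² = 11440 - 1496 = 9944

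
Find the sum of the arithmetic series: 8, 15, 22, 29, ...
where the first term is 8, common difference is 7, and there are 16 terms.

Sₙ = n/2 × (first + last)
Last term = a + (n-1)d = 8 + (16-1)×7 = 113
S_16 = 16/2 × (8 + 113)
S_16 = 16/2 × 121 = 968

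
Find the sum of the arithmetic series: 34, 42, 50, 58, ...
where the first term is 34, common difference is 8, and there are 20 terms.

Sₙ = n/2 × (first + last)
Last term = a + (n-1)d = 34 + (20-1)×8 = 186
S_20 = 20/2 × (34 + 186)
S_20 = 20/2 × 220 = 2200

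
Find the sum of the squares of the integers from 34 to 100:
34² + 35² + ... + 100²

Use ∑_{k=1}^{n} k² = n(n+1)(2n+1)/6, then subtract the first 33 terms.
∑_{k=1}^{100} k² = 100×101×201/6 = 338350
∑_{k=1}^{33} k² = 33×34×67/6 = 12529
∑_{k=34}^{100} k² = 338350 - 12529 = 325821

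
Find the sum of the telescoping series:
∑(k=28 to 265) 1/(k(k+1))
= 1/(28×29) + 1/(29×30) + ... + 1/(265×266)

Partial fractions: 1/(k(k+1)) = 1/k - 1/(k+1)
The series telescopes:
= (1/28 - 1/29) + (1/29 - 1/30) + ... + (1/265 - 1/266)
= 1/28 - 1/266
= 17/532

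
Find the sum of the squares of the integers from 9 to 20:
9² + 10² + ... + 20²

Use ∑_{k=1}^{n} k² = n(n+1)(2n+1)/6, then subtract the first 8 terms.
∑_{k=1}^{20} k² = 20×21×41/6 = 2870
∑_{k=1}^{8} k² = 8×9×17/6 = 204
∑_{k=9}^{20} k² = 2870 - 204 = 2666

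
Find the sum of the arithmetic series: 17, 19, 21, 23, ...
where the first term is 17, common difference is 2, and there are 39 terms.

Sₙ = n/2 × (first + last)
Last term = a + (n-1)d = 17 + (39-1)×2 = 93
S_39 = 39/2 × (17 + 93)
S_39 = 39/2 × 110 = 2145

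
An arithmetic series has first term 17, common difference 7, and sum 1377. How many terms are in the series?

Using S = n/2 × [2a + (n-1)d]
1377 = n/2 × [2(17) + (n-1)(7)]
1377 = n/2 × [34 + 7n - 7]
2754 = n × [27 + 7n]
7n² + (27)n - 2754 = 0
Discriminant: Δ = (27)² - 4(7)(-2754) = 729 + 77112 = 77841
√Δ = 279
n = [-(27) + √Δ] / (2·7) = (-27 + 279) / 14 = 252 / 14 = 18
(The negative root is discarded since n must be a positive integer.)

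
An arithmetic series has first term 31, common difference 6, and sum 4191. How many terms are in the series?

Using S = n/2 × [2a + (n-1)d]
4191 = n/2 × [2(31) + (n-1)(6)]
4191 = n/2 × [62 + 6n - 6]
8382 = n × [56 + 6n]
6n² + (56)n - 8382 = 0
Discriminant: Δ = (56)² - 4(6)(-8382) = 3136 + 201168 = 204304
√Δ = 452
n = [-(56) + √Δ] / (2·6) = (-56 + 452) / 12 = 396 / 12 = 33
(The negative root is discarded since n must be a positive integer.)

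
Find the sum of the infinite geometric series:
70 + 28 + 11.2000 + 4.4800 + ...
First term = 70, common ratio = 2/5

For |r| < 1, S = a / (1 - r)
S = 70 / (1 - (2/5))
S = 70 / (3/5)
S = 350/3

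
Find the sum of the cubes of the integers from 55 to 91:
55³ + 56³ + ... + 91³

Use ∑_{k=1}^{n} k³ = [n(n+1)/2]², then subtract the first 54 terms.
∑_{k=1}^{91} k³ = [91×92/2]² = 4186² = 17522596
∑_{k=1}^{54} k³ = [54×55/2]² = 1485² = 2205225
∑_{k=55}^{91} k³ = 17522596 - 2205225 = 15317371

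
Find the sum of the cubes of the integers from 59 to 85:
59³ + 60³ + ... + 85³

Use ∑_{k=1}^{n} k³ = [n(n+1)/2]², then subtract the first 58 terms.
∑_{k=1}^{85} k³ = [85×86/2]² = 3655² = 13359025
∑_{k=1}^{58} k³ = [58×59/2]² = 1711² = 2927521
∑_{k=59}^{85} k³ = 13359025 - 2927521 = 10431504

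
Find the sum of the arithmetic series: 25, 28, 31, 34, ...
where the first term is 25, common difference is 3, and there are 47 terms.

Sₙ = n/2 × (first + last)
Last term = a + (n-1)d = 25 + (47-1)×3 = 163
S_47 = 47/2 × (25 + 163)
S_47 = 47/2 × 188 = 4418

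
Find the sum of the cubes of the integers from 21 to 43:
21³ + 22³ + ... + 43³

Use ∑_{k=1}^{n} k³ = [n(n+1)/2]², then subtract the first 20 terms.
∑_{k=1}^{43} k³ = [43×44/2]² = 946² = 894916
∑_{k=1}^{20} k³ = [20×21/2]² = 210² = 44100
∑_{k=21}^{43} k³ = 894916 - 44100 = 850816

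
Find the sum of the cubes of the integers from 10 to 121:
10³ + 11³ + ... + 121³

Use ∑_{k=1}^{n} k³ = [n(n+1)/2]², then subtract the first 9 terms.
∑_{k=1}^{121} k³ = [121×122/2]² = 7381² = 54479161
∑_{k=1}^{9} k³ = [9×10/2]² = 45² = 2025
∑_{k=10}^{121} k³ = 54479161 - 2025 = 54477136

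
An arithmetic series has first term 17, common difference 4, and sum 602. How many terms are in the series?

Using S = n/2 × [2a + (n-1)d]
602 = n/2 × [2(17) + (n-1)(4)]
602 = n/2 × [34 + 4n - 4]
1204 = n × [30 + 4n]
4n² + (30)n - 1204 = 0
Discriminant: Δ = (30)² - 4(4)(-1204) = 900 + 19264 = 20164
√Δ = 142
n = [-(30) + √Δ] / (2·4) = (-30 + 142) / 8 = 112 / 8 = 14
(The negative root is discarded since n must be a positive integer.)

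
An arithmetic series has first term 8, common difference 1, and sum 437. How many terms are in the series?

Using S = n/2 × [2a + (n-1)d]
437 = n/2 × [2(8) + (n-1)(1)]
437 = n/2 × [16 + 1n - 1]
874 = n × [15 + 1n]
1n² + (15)n - 874 = 0
Discriminant: Δ = (15)² - 4(1)(-874) = 225 + 3496 = 3721
√Δ = 61
n = [-(15) + √Δ] / (2·1) = (-15 + 61) / 2 = 46 / 2 = 23
(The negative root is discarded since n must be a positive integer.)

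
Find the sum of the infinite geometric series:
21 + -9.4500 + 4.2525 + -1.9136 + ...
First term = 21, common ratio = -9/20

For |r| < 1, S = a / (1 - r)
S = 21 / (1 - (-9/20))
S = 21 / (29/20)
S = 420/29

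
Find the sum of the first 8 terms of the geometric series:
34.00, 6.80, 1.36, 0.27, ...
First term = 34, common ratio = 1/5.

Sₙ = a(1 - rⁿ) / (1 - r)
S_8 = 34(1 - (1/5)^8) / (1 - (1/5))
S_8 = 34(1 - (1/390625)) / (4/5)
S_8 = 3320304/78125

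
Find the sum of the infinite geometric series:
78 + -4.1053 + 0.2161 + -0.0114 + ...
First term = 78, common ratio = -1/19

For |r| < 1, S = a / (1 - r)
S = 78 / (1 - (-1/19))
S = 78 / (20/19)
S = 741/10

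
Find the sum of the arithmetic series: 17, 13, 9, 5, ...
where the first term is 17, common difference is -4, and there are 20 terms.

Sₙ = n/2 × (first + last)
Last term = a + (n-1)d = 17 + (20-1)×(-4) = -59
S_20 = 20/2 × (17 + (-59))
S_20 = 20/2 × (-42) = -420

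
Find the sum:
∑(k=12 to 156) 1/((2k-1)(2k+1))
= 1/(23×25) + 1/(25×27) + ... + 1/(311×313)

Partial fractions: 1/((2k-1)(2k+1)) = (1/2)[1/(2k-1) - 1/(2k+1)]
The series telescopes:
= (1/2)[1/23 - 1/313]
= 145/7199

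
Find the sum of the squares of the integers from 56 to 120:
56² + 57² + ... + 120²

Use ∑_{k=1}^{n} k² = n(n+1)(2n+1)/6, then subtract the first 55 terms.
∑_{k=1}^{120} k² = 120×121×241/6 = 583220
∑_{k=1}^{55} k² = 55×56×111/6 = 56980
∑_{k=56}^{120} k² = 583220 - 56980 = 526240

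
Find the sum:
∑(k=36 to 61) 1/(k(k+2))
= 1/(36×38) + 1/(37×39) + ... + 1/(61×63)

Partial fractions: 1/(k(k+2)) = (1/2)[1/k - 1/(k+2)]
Telescoping leaves the first two and last two terms:
= (1/2)[1/36 + 1/37 - 1/62 - 1/63]
= 2197/192696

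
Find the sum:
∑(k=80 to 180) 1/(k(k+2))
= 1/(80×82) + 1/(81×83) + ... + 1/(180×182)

Partial fractions: 1/(k(k+2)) = (1/2)[1/k - 1/(k+2)]
Telescoping leaves the first two and last two terms:
= (1/2)[1/80 + 1/81 - 1/181 - 1/182]
= 1475711/213464160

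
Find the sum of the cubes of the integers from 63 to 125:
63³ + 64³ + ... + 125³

Use ∑_{k=1}^{n} k³ = [n(n+1)/2]², then subtract the first 62 terms.
∑_{k=1}^{125} k³ = [125×126/2]² = 7875² = 62015625
∑_{k=1}^{62} k³ = [62×63/2]² = 1953² = 3814209
∑_{k=63}^{125} k³ = 62015625 - 3814209 = 58201416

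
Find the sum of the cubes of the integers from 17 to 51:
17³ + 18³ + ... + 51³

Use ∑_{k=1}^{n} k³ = [n(n+1)/2]², then subtract the first 16 terms.
∑_{k=1}^{51} k³ = [51×52/2]² = 1326² = 1758276
∑_{k=1}^{16} k³ = [16×17/2]² = 136² = 18496
∑_{k=17}^{51} k³ = 1758276 - 18496 = 1739780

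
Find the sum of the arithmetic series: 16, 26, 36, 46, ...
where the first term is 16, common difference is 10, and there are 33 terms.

Sₙ = n/2 × (first + last)
Last term = a + (n-1)d = 16 + (33-1)×10 = 336
S_33 = 33/2 × (16 + 336)
S_33 = 33/2 × 352 = 5808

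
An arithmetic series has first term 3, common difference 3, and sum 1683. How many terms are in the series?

Using S = n/2 × [2a + (n-1)d]
1683 = n/2 × [2(3) + (n-1)(3)]
1683 = n/2 × [6 + 3n - 3]
3366 = n × [3 + 3n]
3n² + (3)n - 3366 = 0
Discriminant: Δ = (3)² - 4(3)(-3366) = 9 + 40392 = 40401
√Δ = 201
n = [-(3) + √Δ] / (2·3) = (-3 + 201) / 6 = 198 / 6 = 33
(The negative root is discarded since n must be a positive integer.)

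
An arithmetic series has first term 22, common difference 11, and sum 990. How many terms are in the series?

Using S = n/2 × [2a + (n-1)d]
990 = n/2 × [2(22) + (n-1)(11)]
990 = n/2 × [44 + 11n - 11]
1980 = n × [33 + 11n]
11n² + (33)n - 1980 = 0
Discriminant: Δ = (33)² - 4(11)(-1980) = 1089 + 87120 = 88209
√Δ = 297
n = [-(33) + √Δ] / (2·11) = (-33 + 297) / 22 = 264 / 22 = 12
(The negative root is discarded since n must be a positive integer.)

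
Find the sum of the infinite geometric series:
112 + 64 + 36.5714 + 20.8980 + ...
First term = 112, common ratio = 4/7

For |r| < 1, S = a / (1 - r)
S = 112 / (1 - (4/7))
S = 112 / (3/7)
S = 784/3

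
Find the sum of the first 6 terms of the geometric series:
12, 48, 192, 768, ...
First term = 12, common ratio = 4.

Sₙ = a(1 - rⁿ) / (1 - r)
S_6 = 12(1 - 4^6) / (1 - 4)
S_6 = 12(1 - 4096) / (-3)
S_6 = 16380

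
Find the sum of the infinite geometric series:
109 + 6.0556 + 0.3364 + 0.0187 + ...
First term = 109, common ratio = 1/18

For |r| < 1, S = a / (1 - r)
S = 109 / (1 - (1/18))
S = 109 / (17/18)
S = 1962/17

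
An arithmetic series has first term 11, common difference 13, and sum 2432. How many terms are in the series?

Using S = n/2 × [2a + (n-1)d]
2432 = n/2 × [2(11) + (n-1)(13)]
2432 = n/2 × [22 + 13n - 13]
4864 = n × [9 + 13n]
13n² + (9)n - 4864 = 0
Discriminant: Δ = (9)² - 4(13)(-4864) = 81 + 252928 = 253009
√Δ = 503
n = [-(9) + √Δ] / (2·13) = (-9 + 503) / 26 = 494 / 26 = 19
(The negative root is discarded since n must be a positive integer.)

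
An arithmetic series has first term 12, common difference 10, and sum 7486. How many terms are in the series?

Using S = n/2 × [2a + (n-1)d]
7486 = n/2 × [2(12) + (n-1)(10)]
7486 = n/2 × [24 + 10n - 10]
14972 = n × [14 + 10n]
10n² + (14)n - 14972 = 0
Discriminant: Δ = (14)² - 4(10)(-14972) = 196 + 598880 = 599076
√Δ = 774
n = [-(14) + √Δ] / (2·10) = (-14 + 774) / 20 = 760 / 20 = 38
(The negative root is discarded since n must be a positive integer.)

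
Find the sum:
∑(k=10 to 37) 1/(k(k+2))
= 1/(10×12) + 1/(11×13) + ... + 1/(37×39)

Partial fractions: 1/(k(k+2)) = (1/2)[1/k - 1/(k+2)]
Telescoping leaves the first two and last two terms:
= (1/2)[1/10 + 1/11 - 1/38 - 1/39]
= 5663/81510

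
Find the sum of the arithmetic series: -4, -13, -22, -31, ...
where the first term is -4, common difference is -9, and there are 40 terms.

Sₙ = n/2 × (first + last)
Last term = a + (n-1)d = -4 + (40-1)×(-9) = -355
S_40 = 40/2 × (-4 + (-355))
S_40 = 40/2 × (-359) = -7180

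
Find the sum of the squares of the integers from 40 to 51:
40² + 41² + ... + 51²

Use ∑_{k=1}^{n} k² = n(n+1)(2n+1)/6, then subtract the first 39 terms.
∑_{k=1}^{51} k² = 51×52×103/6 = 45526
∑_{k=1}^{39} k² = 39×40×79/6 = 20540
∑_{k=40}^{51} k² = 45526 - 20540 = 24986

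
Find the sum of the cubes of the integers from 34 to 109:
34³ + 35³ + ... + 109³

Use ∑_{k=1}^{n} k³ = [n(n+1)/2]², then subtract the first 33 terms.
∑_{k=1}^{109} k³ = [109×110/2]² = 5995² = 35940025
∑_{k=1}^{33} k³ = [33×34/2]² = 561² = 314721
∑_{k=34}^{109} k³ = 35940025 - 314721 = 35625304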